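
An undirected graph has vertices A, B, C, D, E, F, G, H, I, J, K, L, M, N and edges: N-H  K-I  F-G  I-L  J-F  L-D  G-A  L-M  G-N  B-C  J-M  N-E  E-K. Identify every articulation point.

Removing G increases the component count from 2 to 3, so G is a cut vertex.
Removing L increases the component count from 2 to 3, so L is a cut vertex.
Removing N increases the component count from 2 to 3, so N is a cut vertex.
By contrast removing H leaves 2 components; it is not a cut vertex. No other vertex is a cut vertex either.

G, L, N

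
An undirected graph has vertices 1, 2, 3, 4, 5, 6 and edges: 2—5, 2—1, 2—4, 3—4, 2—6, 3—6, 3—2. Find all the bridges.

1-2, 2-5

The edges on the cycle 3-2-6-3 are not bridges since each lies on that cycle.
But removing 2—1 disconnects 2 from 1; removing 2—5 disconnects 2 from 5 — these are bridges.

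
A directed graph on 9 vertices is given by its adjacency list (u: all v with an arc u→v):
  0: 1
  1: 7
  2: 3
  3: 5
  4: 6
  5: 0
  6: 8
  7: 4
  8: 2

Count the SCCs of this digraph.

1

{0, 1, 2, 3, 4, 5, 6, 7, 8} are all mutually reachable — one SCC of size 9.
That gives 1 strongly connected component.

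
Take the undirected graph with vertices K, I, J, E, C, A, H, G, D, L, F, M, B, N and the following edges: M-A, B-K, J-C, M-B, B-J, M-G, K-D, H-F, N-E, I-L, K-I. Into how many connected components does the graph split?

Starting from F we can reach F, H. That is one component of size 2.
Starting from E we can reach E, N. That is one component of size 2.
Starting from A we can reach A, B, C, D, G, I, J, K, L, M. That is one component of size 10.
Total: 3 components.

3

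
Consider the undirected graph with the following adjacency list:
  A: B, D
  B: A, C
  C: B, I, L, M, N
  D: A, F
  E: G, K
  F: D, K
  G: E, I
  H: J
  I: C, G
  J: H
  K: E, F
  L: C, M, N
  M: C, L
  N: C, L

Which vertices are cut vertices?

C

Removing C increases the component count from 2 to 3, so C is a cut vertex.
By contrast removing N leaves 2 components; it is not a cut vertex. No other vertex is a cut vertex either.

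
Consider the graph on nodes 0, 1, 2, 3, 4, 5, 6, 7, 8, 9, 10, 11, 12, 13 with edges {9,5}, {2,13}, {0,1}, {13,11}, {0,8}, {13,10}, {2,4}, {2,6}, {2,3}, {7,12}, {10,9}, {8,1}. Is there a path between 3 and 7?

The component containing 3 is {2, 3, 4, 5, 6, 9, 10, 11, 13}, and 7 is not in it.

No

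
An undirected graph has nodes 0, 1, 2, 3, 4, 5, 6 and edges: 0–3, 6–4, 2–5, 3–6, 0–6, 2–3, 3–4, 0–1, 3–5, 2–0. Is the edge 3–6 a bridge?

After removing 3–6, the path 3-0-6 still connects them, so the edge is not a bridge.

No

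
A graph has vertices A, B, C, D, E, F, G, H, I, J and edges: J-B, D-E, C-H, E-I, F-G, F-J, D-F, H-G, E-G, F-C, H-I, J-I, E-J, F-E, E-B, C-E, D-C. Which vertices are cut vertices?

none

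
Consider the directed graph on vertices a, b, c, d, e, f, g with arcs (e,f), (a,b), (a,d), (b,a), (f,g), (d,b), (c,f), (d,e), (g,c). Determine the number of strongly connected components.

{c, f, g} are all mutually reachable — one SCC of size 3.
{a, b, d} are all mutually reachable — one SCC of size 3.
{e} is an SCC by itself.
That gives 3 strongly connected components.

3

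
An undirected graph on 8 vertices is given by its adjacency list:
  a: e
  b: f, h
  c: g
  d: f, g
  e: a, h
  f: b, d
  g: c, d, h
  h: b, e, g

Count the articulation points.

3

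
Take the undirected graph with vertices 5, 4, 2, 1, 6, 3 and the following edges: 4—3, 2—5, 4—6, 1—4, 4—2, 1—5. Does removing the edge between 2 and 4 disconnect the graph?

After removing 2—4, the path 2-5-1-4 still connects them, so the edge is not a bridge.

No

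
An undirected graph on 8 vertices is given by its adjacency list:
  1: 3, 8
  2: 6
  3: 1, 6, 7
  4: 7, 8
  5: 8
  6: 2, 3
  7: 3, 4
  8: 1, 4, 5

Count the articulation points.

Removing 3 increases the component count from 1 to 2, so 3 is a cut vertex.
Removing 6 increases the component count from 1 to 2, so 6 is a cut vertex.
Removing 8 increases the component count from 1 to 2, so 8 is a cut vertex.
By contrast removing 4 leaves 1 component; it is not a cut vertex. No other vertex is a cut vertex either.

3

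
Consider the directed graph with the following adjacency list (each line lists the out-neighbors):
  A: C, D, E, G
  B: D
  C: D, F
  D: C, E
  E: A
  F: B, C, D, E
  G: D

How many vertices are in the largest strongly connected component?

7

{A, B, C, D, E, F, G} are all mutually reachable — one SCC of size 7.
The largest has 7 vertices.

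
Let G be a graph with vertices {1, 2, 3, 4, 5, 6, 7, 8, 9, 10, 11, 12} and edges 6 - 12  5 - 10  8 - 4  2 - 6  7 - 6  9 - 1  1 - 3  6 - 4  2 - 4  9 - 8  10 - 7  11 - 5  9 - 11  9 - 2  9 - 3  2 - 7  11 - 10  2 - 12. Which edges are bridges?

none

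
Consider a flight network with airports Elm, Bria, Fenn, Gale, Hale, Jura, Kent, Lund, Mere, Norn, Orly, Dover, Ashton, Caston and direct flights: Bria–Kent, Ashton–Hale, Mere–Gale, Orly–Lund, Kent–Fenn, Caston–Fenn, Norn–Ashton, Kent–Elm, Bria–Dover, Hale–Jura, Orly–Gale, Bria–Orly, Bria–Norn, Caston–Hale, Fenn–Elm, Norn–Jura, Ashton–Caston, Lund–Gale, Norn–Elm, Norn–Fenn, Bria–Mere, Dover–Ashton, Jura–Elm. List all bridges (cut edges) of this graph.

The edges on the cycle Ashton-Caston-Hale-Ashton are not bridges since each lies on that cycle.
Every edge lies on some cycle, so there are no bridges.

none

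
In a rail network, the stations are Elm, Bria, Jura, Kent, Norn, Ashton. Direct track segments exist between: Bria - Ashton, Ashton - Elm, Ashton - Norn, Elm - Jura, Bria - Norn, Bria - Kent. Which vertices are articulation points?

Removing Elm increases the component count from 1 to 2, so Elm is a cut vertex.
Removing Bria increases the component count from 1 to 2, so Bria is a cut vertex.
Removing Ashton increases the component count from 1 to 2, so Ashton is a cut vertex.
By contrast removing Jura leaves 1 component; it is not a cut vertex. No other vertex is a cut vertex either.

Elm, Bria, Ashton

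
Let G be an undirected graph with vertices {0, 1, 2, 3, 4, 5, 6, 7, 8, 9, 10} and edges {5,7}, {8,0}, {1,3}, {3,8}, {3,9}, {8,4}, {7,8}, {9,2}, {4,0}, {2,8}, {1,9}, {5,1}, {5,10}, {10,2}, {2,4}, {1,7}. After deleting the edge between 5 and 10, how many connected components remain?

2

5 and 10 are still connected via 5-1-9-2-10, so the component count stays at 2.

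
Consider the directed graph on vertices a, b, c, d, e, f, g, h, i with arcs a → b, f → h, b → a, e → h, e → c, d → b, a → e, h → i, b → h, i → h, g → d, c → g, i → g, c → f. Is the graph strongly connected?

Yes

From b we can reach every vertex (a, b, c, d, e, f, g, h, i), and every vertex can reach b (a, b, c, d, e, f, g, h, i). So the whole graph is one strongly connected component.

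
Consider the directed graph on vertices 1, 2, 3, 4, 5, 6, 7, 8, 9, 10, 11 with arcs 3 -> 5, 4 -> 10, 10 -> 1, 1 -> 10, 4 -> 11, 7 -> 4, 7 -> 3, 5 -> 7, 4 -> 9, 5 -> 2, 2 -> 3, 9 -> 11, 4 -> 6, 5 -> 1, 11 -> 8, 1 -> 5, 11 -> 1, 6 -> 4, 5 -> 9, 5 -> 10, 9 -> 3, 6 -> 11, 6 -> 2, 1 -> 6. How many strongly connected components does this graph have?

2

{1, 2, 3, 4, 5, 6, 7, 9, 10, 11} are all mutually reachable — one SCC of size 10.
{8} is an SCC by itself.
That gives 2 strongly connected components.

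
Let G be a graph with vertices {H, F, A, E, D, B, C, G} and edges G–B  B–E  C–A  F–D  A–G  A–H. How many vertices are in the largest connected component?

Starting from D we can reach D, F. That is one component of size 2.
Starting from A we can reach A, B, C, E, G, H. That is one component of size 6.
The largest has 6 vertices.

6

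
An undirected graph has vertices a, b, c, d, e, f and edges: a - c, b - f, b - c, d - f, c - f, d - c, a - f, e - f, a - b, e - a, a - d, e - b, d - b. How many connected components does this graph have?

1

Starting from a we can reach a, b, c, d, e, f. That is one component of size 6.
Total: 1 component.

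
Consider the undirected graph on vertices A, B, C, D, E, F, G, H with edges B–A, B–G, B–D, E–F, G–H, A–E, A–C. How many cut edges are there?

removing E–A disconnects E from A; removing E–F disconnects E from F; removing D–B disconnects D from B; removing G–B disconnects G from B — these are bridges.
In total 7 edges are bridges.

7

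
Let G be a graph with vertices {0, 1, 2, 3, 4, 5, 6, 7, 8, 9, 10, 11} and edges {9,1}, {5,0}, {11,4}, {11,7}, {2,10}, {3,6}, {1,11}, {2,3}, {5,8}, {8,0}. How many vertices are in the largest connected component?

5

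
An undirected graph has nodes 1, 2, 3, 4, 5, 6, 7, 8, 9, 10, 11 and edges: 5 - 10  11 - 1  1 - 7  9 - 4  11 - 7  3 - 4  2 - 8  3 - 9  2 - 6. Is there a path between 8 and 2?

From 8 we can reach 2, 6, 8, which includes 2.

Yes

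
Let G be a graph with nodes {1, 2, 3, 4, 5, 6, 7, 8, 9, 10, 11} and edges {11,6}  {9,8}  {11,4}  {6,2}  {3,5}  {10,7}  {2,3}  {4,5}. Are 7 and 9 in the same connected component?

The component containing 7 is {7, 10}, and 9 is not in it.

No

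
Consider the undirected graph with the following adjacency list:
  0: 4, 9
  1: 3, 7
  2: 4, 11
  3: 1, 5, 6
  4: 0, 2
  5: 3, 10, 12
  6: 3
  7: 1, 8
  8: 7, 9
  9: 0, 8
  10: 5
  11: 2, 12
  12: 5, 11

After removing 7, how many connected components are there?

With 7 gone, the remaining components are: {0, 1, 2, 3, 4, 5, 6, 8, 9, 10, 11, 12}.
That is 1 component.

1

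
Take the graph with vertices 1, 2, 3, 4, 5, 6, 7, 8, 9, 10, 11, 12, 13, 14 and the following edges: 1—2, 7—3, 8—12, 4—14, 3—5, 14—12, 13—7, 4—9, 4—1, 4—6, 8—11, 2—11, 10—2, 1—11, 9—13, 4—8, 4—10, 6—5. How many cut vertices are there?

1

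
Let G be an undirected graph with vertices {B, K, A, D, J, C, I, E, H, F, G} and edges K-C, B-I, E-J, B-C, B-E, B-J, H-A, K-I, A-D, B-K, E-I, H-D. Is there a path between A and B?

No

The component containing A is {A, D, H}, and B is not in it.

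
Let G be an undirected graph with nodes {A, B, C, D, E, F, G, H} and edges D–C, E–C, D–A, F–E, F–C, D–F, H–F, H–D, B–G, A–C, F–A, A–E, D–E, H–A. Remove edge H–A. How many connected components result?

H and A are still connected via H-D-A, so the component count stays at 2.

2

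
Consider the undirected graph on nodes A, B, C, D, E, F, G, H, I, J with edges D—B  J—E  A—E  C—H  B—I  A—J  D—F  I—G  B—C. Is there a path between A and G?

The component containing A is {A, E, J}, and G is not in it.

No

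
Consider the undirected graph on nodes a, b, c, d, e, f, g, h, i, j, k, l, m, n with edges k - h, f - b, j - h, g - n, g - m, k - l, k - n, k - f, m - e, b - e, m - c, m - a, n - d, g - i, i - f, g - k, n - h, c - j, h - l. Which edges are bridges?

The edges on the cycle g-k-n-h-j-c-m-g are not bridges since each lies on that cycle.
But removing d - n disconnects d from n; removing a - m disconnects a from m — these are bridges.

a-m, d-n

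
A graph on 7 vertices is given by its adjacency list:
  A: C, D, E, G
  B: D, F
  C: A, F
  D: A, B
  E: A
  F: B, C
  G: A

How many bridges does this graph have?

2

The edges on the cycle D-B-F-C-A-D are not bridges since each lies on that cycle.
But removing A-E disconnects A from E; removing A-G disconnects A from G — these are bridges.
That makes 2 bridges.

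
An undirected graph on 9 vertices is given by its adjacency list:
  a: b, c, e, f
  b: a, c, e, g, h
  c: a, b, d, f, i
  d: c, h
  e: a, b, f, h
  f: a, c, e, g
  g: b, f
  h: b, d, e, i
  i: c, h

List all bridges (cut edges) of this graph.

The edges on the cycle b-c-a-f-e-b are not bridges since each lies on that cycle.
Every edge lies on some cycle, so there are no bridges.

none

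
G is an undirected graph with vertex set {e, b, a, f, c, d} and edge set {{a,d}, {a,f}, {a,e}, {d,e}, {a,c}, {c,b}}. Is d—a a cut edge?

After removing d—a, the path d-e-a still connects them, so the edge is not a bridge.

No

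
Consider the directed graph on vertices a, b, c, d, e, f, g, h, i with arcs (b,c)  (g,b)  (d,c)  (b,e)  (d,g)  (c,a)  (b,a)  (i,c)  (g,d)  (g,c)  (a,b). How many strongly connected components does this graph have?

6

{a, b, c} are all mutually reachable — one SCC of size 3.
{d, g} are all mutually reachable — one SCC of size 2.
{f} is an SCC by itself.
{i} is an SCC by itself.
{h} is an SCC by itself.
(and 1 more singleton SCC)
That gives 6 strongly connected components.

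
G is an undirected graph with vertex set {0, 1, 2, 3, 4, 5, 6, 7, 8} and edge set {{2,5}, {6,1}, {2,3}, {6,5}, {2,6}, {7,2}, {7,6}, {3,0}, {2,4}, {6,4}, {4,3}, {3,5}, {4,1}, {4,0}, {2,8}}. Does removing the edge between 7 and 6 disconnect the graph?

After removing 7–6, the path 7-2-6 still connects them, so the edge is not a bridge.

No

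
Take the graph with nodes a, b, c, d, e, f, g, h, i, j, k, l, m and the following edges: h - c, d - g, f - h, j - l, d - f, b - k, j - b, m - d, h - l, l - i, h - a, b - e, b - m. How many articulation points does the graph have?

Removing b increases the component count from 1 to 3, so b is a cut vertex.
Removing d increases the component count from 1 to 2, so d is a cut vertex.
Removing h increases the component count from 1 to 3, so h is a cut vertex.
Likewise l is a cut vertex.
By contrast removing g leaves 1 component; it is not a cut vertex. No other vertex is a cut vertex either.

4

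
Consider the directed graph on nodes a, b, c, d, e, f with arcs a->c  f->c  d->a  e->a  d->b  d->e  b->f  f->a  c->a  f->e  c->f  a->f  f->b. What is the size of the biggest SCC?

5

{a, b, c, e, f} are all mutually reachable — one SCC of size 5.
{d} is an SCC by itself.
The largest has 5 vertices.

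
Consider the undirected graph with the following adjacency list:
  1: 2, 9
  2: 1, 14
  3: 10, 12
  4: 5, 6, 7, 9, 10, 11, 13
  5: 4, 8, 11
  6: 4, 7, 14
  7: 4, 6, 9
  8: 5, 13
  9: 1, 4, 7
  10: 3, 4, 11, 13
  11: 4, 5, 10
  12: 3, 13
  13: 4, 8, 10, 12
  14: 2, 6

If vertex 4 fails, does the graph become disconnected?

Yes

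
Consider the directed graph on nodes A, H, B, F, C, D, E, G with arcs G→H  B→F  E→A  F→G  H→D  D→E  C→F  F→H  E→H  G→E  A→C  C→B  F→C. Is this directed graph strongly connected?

Yes

From B we can reach every vertex (A, B, C, D, E, F, G, H), and every vertex can reach B (A, B, C, D, E, F, G, H). So the whole graph is one strongly connected component.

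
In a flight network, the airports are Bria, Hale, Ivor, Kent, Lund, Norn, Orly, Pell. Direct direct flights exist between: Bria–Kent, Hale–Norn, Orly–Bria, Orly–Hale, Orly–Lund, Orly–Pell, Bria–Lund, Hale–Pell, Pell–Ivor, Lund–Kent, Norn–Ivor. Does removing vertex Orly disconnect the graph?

Yes

Deleting Orly raises the number of components from 1 to 2, so Orly is a cut vertex.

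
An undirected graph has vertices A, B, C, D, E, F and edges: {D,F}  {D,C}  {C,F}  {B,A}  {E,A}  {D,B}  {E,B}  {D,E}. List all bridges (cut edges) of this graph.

none

The edges on the cycle D-C-F-D are not bridges since each lies on that cycle.
Every edge lies on some cycle, so there are no bridges.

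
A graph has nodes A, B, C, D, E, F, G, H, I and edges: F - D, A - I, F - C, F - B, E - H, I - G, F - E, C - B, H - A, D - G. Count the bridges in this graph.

The edges on the cycle F-C-B-F are not bridges since each lies on that cycle.
Every edge lies on some cycle, so there are no bridges.

0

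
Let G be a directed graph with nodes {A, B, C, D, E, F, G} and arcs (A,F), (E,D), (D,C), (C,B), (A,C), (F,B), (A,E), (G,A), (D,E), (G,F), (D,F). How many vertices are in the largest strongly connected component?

{D, E} are all mutually reachable — one SCC of size 2.
{A} is an SCC by itself.
{G} is an SCC by itself.
{C} is an SCC by itself.
{F} is an SCC by itself.
(and 1 more singleton SCC)
The largest has 2 vertices.

2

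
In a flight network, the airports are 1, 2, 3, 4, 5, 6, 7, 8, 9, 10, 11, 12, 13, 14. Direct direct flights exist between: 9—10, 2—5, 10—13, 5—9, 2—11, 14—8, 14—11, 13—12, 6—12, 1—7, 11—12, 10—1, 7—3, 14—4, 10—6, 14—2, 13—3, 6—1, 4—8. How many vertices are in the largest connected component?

14

Starting from 1 we can reach 1, 2, 3, 4, 5, 6, 7, 8, 9, 10, 11, 12, 13, 14. That is one component of size 14.
The largest has 14 vertices.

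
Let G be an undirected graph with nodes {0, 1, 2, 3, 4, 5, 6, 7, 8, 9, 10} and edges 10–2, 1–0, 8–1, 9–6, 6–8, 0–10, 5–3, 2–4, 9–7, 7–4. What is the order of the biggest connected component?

Starting from 3 we can reach 3, 5. That is one component of size 2.
Starting from 0 we can reach 0, 1, 2, 4, 6, 7, 8, 9, 10. That is one component of size 9.
The largest has 9 vertices.

9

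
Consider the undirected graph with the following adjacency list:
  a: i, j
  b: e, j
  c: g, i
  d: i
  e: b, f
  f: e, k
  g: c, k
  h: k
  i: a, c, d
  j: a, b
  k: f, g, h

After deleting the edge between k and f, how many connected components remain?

1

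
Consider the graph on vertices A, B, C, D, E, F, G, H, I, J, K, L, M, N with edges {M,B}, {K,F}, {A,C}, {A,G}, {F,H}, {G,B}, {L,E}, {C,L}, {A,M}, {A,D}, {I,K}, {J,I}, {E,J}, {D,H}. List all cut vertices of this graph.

Removing A increases the component count from 2 to 3, so A is a cut vertex.
By contrast removing C leaves 2 components; it is not a cut vertex. No other vertex is a cut vertex either.

A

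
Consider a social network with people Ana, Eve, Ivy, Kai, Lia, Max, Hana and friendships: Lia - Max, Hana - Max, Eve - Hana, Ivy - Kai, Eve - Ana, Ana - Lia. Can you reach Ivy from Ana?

The component containing Ana is {Ana, Eve, Lia, Max, Hana}, and Ivy is not in it.

No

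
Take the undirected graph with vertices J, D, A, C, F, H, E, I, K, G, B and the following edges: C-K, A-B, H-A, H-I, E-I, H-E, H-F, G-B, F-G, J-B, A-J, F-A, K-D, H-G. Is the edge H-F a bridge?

No

After removing H-F, the path H-A-F still connects them, so the edge is not a bridge.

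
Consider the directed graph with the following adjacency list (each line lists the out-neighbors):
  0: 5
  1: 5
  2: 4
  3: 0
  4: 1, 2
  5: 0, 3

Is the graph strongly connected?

No

There is no directed path from 0 to 4, so the graph is not strongly connected.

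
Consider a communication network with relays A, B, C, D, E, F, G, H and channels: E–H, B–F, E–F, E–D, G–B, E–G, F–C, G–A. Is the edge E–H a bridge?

Yes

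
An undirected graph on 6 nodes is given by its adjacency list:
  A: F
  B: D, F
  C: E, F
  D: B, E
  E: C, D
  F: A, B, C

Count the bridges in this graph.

1

The edges on the cycle C-F-B-D-E-C are not bridges since each lies on that cycle.
But removing F-A disconnects F from A — this is a bridge.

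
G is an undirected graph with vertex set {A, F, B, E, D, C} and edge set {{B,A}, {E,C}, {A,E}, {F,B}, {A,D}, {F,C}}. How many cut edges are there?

1

The edges on the cycle F-B-A-E-C-F are not bridges since each lies on that cycle.
But removing A-D disconnects A from D — this is a bridge.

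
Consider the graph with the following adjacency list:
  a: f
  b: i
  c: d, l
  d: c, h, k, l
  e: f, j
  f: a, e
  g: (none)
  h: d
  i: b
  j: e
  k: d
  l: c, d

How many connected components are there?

4

g is isolated — a component by itself.
Starting from b we can reach b, i. That is one component of size 2.
Starting from a we can reach a, e, f, j. That is one component of size 4.
Starting from c we can reach c, d, h, k, l. That is one component of size 5.
Total: 4 components.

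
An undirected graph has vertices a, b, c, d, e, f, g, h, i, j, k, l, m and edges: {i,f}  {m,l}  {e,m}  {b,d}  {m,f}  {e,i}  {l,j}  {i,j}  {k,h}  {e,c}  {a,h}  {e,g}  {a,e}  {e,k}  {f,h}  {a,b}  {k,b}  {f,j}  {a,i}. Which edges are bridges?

b-d, c-e, e-g

The edges on the cycle e-i-j-f-m-e are not bridges since each lies on that cycle.
But removing e - g disconnects e from g; removing c - e disconnects c from e; removing b - d disconnects b from d — these are bridges.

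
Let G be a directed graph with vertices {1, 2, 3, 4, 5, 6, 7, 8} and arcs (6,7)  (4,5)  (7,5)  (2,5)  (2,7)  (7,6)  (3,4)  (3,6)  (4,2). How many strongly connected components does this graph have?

7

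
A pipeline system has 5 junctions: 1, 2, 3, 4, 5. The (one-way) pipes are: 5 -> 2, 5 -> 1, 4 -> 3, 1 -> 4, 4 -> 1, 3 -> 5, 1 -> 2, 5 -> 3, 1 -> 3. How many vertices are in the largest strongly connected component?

4

{1, 3, 4, 5} are all mutually reachable — one SCC of size 4.
{2} is an SCC by itself.
The largest has 4 vertices.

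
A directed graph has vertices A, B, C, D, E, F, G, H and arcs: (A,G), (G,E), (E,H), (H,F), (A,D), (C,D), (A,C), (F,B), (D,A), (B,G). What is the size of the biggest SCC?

5

{B, E, F, G, H} are all mutually reachable — one SCC of size 5.
{A, C, D} are all mutually reachable — one SCC of size 3.
The largest has 5 vertices.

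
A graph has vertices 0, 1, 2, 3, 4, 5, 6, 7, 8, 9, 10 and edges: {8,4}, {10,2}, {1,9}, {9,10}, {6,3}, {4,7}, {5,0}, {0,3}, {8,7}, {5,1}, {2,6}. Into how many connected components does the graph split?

2

Starting from 4 we can reach 4, 7, 8. That is one component of size 3.
Starting from 0 we can reach 0, 1, 2, 3, 5, 6, 9, 10. That is one component of size 8.
Total: 2 components.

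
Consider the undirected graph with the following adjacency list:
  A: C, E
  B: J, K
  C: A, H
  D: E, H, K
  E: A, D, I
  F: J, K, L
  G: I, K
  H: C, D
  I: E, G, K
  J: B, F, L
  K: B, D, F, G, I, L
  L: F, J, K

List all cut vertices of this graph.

K

Removing K increases the component count from 1 to 2, so K is a cut vertex.
By contrast removing B leaves 1 component; it is not a cut vertex. No other vertex is a cut vertex either.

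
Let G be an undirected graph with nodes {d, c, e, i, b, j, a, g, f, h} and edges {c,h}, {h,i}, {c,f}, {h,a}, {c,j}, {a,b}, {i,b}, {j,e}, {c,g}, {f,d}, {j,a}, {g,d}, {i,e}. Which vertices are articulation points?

c

Removing c increases the component count from 1 to 2, so c is a cut vertex.
By contrast removing f leaves 1 component; it is not a cut vertex. No other vertex is a cut vertex either.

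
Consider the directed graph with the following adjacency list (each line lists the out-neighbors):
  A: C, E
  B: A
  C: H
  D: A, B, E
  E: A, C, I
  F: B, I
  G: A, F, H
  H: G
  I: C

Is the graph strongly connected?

There is no directed path from A to D, so the graph is not strongly connected.

No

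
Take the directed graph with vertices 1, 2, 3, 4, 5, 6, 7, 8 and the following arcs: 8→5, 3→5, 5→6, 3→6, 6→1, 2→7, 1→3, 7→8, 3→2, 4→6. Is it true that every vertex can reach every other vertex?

No

There is no directed path from 1 to 4, so the graph is not strongly connected.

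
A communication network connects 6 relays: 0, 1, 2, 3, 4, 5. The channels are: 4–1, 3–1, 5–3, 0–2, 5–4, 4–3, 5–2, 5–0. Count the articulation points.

Removing 5 increases the component count from 1 to 2, so 5 is a cut vertex.
By contrast removing 2 leaves 1 component; it is not a cut vertex. No other vertex is a cut vertex either.

1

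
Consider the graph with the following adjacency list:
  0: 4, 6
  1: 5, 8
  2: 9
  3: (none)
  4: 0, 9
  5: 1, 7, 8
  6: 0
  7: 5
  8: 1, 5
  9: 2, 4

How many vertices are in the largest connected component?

5

3 is isolated — a component by itself.
Starting from 1 we can reach 1, 5, 7, 8. That is one component of size 4.
Starting from 0 we can reach 0, 2, 4, 6, 9. That is one component of size 5.
The largest has 5 vertices.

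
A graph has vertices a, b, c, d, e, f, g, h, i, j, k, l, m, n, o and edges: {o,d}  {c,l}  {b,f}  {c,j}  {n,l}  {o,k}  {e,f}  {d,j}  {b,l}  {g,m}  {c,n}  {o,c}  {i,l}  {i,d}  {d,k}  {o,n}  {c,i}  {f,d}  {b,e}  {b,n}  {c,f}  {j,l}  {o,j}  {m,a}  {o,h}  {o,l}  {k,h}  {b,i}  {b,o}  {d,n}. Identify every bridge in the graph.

a-m, g-m

The edges on the cycle o-c-j-d-o are not bridges since each lies on that cycle.
But removing m-a disconnects m from a; removing g-m disconnects g from m — these are bridges.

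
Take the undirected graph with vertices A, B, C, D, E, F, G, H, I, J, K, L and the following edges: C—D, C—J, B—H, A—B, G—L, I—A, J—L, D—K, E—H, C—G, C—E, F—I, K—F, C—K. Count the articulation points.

Removing C increases the component count from 1 to 2, so C is a cut vertex.
By contrast removing B leaves 1 component; it is not a cut vertex. No other vertex is a cut vertex either.

1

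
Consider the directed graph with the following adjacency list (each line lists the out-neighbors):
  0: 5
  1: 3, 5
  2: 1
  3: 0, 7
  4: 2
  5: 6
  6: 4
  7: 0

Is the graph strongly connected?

From 7 we can reach every vertex (0, 1, 2, 3, 4, 5, 6, 7), and every vertex can reach 7 (0, 1, 2, 3, 4, 5, 6, 7). So the whole graph is one strongly connected component.

Yes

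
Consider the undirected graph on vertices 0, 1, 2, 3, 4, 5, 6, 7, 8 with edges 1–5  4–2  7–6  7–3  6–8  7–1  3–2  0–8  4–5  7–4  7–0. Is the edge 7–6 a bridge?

No

After removing 7–6, the path 7-0-8-6 still connects them, so the edge is not a bridge.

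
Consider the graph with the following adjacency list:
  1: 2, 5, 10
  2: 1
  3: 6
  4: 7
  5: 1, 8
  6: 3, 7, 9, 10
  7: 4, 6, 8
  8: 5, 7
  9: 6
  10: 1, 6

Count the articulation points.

3

Removing 1 increases the component count from 1 to 2, so 1 is a cut vertex.
Removing 6 increases the component count from 1 to 3, so 6 is a cut vertex.
Removing 7 increases the component count from 1 to 2, so 7 is a cut vertex.
By contrast removing 10 leaves 1 component; it is not a cut vertex. No other vertex is a cut vertex either.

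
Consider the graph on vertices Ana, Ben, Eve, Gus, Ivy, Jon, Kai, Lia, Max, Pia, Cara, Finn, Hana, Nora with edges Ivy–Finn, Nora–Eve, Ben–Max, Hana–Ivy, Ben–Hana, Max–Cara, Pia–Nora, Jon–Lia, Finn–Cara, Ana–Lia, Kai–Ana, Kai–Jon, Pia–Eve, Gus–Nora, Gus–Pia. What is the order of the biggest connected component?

Starting from Ana we can reach Ana, Jon, Kai, Lia. That is one component of size 4.
Starting from Eve we can reach Eve, Gus, Pia, Nora. That is one component of size 4.
Starting from Ben we can reach Ben, Ivy, Max, Cara, Finn, Hana. That is one component of size 6.
The largest has 6 vertices.

6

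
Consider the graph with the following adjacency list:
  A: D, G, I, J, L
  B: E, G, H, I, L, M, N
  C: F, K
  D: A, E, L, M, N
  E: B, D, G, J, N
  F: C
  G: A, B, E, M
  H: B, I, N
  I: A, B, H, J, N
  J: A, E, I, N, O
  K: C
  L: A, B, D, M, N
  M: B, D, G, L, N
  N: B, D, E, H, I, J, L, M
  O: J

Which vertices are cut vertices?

Removing C increases the component count from 2 to 3, so C is a cut vertex.
Removing J increases the component count from 2 to 3, so J is a cut vertex.
By contrast removing H leaves 2 components; it is not a cut vertex. No other vertex is a cut vertex either.

C, J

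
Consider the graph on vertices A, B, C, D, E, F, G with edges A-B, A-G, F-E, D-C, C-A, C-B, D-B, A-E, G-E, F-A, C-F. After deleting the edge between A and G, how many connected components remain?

1

A and G are still connected via A-E-G, so the component count stays at 1.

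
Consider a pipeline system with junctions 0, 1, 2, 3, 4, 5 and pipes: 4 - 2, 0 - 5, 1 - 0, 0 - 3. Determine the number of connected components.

2

Starting from 2 we can reach 2, 4. That is one component of size 2.
Starting from 0 we can reach 0, 1, 3, 5. That is one component of size 4.
Total: 2 components.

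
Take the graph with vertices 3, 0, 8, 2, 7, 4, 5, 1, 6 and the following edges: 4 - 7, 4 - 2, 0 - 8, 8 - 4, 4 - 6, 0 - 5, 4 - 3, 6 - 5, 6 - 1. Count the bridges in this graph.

The edges on the cycle 0-8-4-6-5-0 are not bridges since each lies on that cycle.
But removing 2 - 4 disconnects 2 from 4; removing 6 - 1 disconnects 6 from 1; removing 4 - 3 disconnects 4 from 3; removing 4 - 7 disconnects 4 from 7 — these are bridges.
That makes 4 bridges.

4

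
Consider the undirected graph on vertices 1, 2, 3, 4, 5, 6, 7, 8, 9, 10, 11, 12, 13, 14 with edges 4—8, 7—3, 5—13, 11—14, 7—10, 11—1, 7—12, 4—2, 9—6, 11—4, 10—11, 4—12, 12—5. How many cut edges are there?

The edges on the cycle 7-10-11-4-12-7 are not bridges since each lies on that cycle.
But removing 11—1 disconnects 11 from 1; removing 4—8 disconnects 4 from 8; removing 12—5 disconnects 12 from 5; removing 13—5 disconnects 13 from 5 — these are bridges.
In total 8 edges are bridges.

8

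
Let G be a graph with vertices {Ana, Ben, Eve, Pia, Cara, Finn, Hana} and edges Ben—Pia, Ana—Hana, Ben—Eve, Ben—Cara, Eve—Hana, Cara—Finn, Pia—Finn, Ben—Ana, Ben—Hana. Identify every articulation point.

Ben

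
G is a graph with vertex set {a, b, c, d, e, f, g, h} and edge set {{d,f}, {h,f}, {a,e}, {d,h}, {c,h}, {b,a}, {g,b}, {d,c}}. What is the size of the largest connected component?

4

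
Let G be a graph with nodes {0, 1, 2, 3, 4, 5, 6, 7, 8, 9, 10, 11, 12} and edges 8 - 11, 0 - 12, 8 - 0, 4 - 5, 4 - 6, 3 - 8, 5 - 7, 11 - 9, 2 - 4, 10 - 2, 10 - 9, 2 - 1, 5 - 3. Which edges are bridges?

The edges on the cycle 10-2-4-5-3-8-11-9-10 are not bridges since each lies on that cycle.
But removing 5 - 7 disconnects 5 from 7; removing 1 - 2 disconnects 1 from 2; removing 0 - 8 disconnects 0 from 8; removing 0 - 12 disconnects 0 from 12 — these are bridges.
In total 5 edges are bridges.

0-12, 0-8, 1-2, 4-6, 5-7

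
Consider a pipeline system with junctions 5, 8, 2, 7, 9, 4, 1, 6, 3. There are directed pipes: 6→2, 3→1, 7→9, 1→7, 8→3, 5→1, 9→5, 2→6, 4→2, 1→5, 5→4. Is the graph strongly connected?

No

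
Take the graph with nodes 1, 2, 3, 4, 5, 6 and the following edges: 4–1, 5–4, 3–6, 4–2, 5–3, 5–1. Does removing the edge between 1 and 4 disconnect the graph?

After removing 1–4, the path 1-5-4 still connects them, so the edge is not a bridge.

No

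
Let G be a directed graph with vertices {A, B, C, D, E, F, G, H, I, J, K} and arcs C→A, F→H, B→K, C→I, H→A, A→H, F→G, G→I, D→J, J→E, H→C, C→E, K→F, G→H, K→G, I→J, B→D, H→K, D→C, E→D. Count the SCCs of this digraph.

{A, C, D, E, F, G, H, I, J, K} are all mutually reachable — one SCC of size 10.
{B} is an SCC by itself.
That gives 2 strongly connected components.

2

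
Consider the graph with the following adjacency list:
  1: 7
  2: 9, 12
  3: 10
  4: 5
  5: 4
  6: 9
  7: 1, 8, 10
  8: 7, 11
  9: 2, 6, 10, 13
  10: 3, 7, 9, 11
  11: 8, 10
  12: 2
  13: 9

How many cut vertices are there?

Removing 2 increases the component count from 2 to 3, so 2 is a cut vertex.
Removing 7 increases the component count from 2 to 3, so 7 is a cut vertex.
Removing 9 increases the component count from 2 to 5, so 9 is a cut vertex.
Likewise 10 is a cut vertex.
By contrast removing 3 leaves 2 components; it is not a cut vertex. No other vertex is a cut vertex either.

4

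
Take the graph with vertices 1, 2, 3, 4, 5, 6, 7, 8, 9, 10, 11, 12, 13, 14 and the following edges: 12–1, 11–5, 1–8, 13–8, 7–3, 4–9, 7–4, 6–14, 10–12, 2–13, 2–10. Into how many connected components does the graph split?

Starting from 5 we can reach 5, 11. That is one component of size 2.
Starting from 6 we can reach 6, 14. That is one component of size 2.
Starting from 3 we can reach 3, 4, 7, 9. That is one component of size 4.
Starting from 1 we can reach 1, 2, 8, 10, 12, 13. That is one component of size 6.
Total: 4 components.

4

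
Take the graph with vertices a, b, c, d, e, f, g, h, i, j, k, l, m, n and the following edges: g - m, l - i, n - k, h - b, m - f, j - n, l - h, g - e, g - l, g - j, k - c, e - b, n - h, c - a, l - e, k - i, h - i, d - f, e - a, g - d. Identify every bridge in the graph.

The edges on the cycle g-m-f-d-g are not bridges since each lies on that cycle.
Every edge lies on some cycle, so there are no bridges.

none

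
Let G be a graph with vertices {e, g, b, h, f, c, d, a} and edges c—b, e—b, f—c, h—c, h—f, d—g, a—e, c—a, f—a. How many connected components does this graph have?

2

Starting from d we can reach d, g. That is one component of size 2.
Starting from a we can reach a, b, c, e, f, h. That is one component of size 6.
Total: 2 components.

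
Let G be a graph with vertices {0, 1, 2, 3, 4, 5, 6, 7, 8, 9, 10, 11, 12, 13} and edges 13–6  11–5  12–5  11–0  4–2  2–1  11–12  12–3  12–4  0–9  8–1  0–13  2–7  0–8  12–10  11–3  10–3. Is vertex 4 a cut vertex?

Deleting 4 leaves 1 component (was 1) (its neighbors 2, 12 remain connected to each other), so 4 is not a cut vertex.

No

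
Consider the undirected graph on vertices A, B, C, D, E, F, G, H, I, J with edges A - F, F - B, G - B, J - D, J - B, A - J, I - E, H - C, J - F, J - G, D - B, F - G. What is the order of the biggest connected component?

6

Starting from E we can reach E, I. That is one component of size 2.
Starting from C we can reach C, H. That is one component of size 2.
Starting from A we can reach A, B, D, F, G, J. That is one component of size 6.
The largest has 6 vertices.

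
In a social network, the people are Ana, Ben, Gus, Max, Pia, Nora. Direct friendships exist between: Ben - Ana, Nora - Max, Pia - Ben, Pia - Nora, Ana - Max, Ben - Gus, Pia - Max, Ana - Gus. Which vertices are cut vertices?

none

Removing Max, for instance, still leaves 1 component. No single vertex removal increases the component count — the graph has no articulation points.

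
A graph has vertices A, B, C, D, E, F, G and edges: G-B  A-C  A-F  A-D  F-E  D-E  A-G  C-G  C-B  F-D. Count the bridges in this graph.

The edges on the cycle A-F-E-D-A are not bridges since each lies on that cycle.
Every edge lies on some cycle, so there are no bridges.

0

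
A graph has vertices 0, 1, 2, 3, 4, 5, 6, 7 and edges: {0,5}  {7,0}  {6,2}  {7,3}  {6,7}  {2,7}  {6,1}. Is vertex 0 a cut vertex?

Deleting 0 raises the number of components from 2 to 3, so 0 is a cut vertex.

Yes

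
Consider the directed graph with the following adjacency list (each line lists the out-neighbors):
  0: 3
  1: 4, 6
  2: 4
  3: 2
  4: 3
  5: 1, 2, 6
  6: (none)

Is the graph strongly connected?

No

There is no directed path from 2 to 5, so the graph is not strongly connected.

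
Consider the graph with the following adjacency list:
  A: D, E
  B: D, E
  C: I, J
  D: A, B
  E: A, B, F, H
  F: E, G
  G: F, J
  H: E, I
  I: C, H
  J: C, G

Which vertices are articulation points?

E

Removing E increases the component count from 1 to 2, so E is a cut vertex.
By contrast removing I leaves 1 component; it is not a cut vertex. No other vertex is a cut vertex either.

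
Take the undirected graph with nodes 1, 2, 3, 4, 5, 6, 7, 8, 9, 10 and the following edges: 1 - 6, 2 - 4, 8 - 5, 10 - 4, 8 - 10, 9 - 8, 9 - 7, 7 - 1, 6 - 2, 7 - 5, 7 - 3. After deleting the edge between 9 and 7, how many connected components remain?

1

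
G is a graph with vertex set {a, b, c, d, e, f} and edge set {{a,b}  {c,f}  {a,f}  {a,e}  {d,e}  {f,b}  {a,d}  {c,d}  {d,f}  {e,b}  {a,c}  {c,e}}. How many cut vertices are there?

Removing e, for instance, still leaves 1 component. No single vertex removal increases the component count — the graph has no articulation points.

0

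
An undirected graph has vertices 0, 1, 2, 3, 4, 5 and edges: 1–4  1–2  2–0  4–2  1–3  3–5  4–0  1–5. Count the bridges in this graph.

0

The edges on the cycle 1-3-5-1 are not bridges since each lies on that cycle.
Every edge lies on some cycle, so there are no bridges.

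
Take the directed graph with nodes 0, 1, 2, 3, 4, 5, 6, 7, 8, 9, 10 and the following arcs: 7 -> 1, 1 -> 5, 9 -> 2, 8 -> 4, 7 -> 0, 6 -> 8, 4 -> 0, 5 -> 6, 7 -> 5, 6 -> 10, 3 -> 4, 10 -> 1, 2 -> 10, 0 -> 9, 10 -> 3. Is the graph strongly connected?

No

There is no directed path from 3 to 7, so the graph is not strongly connected.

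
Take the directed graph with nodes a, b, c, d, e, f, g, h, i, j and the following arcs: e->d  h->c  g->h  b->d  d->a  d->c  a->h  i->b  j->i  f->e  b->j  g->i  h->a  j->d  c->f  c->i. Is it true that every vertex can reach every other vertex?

No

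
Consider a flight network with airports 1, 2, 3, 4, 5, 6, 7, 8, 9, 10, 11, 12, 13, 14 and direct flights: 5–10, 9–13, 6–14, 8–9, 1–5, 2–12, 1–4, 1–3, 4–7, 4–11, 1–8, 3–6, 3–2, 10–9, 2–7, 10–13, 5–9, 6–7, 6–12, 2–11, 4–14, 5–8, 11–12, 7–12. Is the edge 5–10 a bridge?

No

After removing 5–10, the path 5-9-10 still connects them, so the edge is not a bridge.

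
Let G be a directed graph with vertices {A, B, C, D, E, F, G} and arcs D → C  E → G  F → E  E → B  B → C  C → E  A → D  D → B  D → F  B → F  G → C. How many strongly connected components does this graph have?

{B, C, E, F, G} are all mutually reachable — one SCC of size 5.
{D} is an SCC by itself.
{A} is an SCC by itself.
That gives 3 strongly connected components.

3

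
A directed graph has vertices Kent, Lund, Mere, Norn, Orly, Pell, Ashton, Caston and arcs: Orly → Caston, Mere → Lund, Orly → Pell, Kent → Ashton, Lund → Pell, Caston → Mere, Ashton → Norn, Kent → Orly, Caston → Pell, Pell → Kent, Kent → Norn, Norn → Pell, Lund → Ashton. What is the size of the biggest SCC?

8

{Kent, Lund, Mere, Norn, Orly, Pell, Ashton, Caston} are all mutually reachable — one SCC of size 8.
The largest has 8 vertices.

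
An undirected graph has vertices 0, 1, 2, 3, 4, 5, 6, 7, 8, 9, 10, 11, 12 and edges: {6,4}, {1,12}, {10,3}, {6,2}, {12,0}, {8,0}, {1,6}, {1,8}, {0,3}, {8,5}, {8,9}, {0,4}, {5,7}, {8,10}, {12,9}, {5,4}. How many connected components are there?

11 is isolated — a component by itself.
Starting from 0 we can reach 0, 1, 2, 3, 4, 5, 6, 7, 8, 9, 10, 12. That is one component of size 12.
Total: 2 components.

2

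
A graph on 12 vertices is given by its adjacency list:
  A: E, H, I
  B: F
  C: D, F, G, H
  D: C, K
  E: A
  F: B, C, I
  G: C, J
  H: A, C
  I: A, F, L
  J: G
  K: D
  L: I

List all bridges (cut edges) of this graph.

The edges on the cycle I-A-H-C-F-I are not bridges since each lies on that cycle.
But removing D-K disconnects D from K; removing A-E disconnects A from E; removing C-G disconnects C from G; removing J-G disconnects J from G — these are bridges.
In total 7 edges are bridges.

A-E, B-F, C-D, C-G, D-K, G-J, I-L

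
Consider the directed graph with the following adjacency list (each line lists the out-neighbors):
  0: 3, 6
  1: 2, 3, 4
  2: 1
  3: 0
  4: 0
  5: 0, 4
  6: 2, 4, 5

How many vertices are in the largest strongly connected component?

7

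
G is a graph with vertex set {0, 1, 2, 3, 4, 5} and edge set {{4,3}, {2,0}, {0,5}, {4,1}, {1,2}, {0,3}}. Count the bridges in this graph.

1

The edges on the cycle 4-1-2-0-3-4 are not bridges since each lies on that cycle.
But removing 0-5 disconnects 0 from 5 — this is a bridge.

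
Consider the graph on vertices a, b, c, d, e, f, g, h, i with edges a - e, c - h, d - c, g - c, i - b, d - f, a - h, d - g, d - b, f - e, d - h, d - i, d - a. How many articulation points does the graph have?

Removing d increases the component count from 1 to 2, so d is a cut vertex.
By contrast removing h leaves 1 component; it is not a cut vertex. No other vertex is a cut vertex either.

1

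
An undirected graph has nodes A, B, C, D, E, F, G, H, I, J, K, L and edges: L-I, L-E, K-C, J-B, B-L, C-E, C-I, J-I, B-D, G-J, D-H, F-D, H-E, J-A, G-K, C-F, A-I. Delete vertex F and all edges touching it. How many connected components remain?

With F gone, the remaining components are: {A, B, C, D, E, G, H, I, J, K, L}.
That is 1 component.

1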